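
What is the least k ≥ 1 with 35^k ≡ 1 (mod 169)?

39

The order of 35 must divide φ(169) = φ(13^2) = 13·(13−1) = 156 = 2^2 · 3 · 13.
Divisors of 156: 1, 2, 3, 4, 6, 12, 13, 26, 39, 52, 78, 156.
Test each divisor d:
35^1 ≡ 35 (mod 169)
35^2 ≡ 42 (mod 169)
35^3 ≡ 118 (mod 169)
35^4 ≡ 74 (mod 169)
35^6 ≡ 66 (mod 169)
35^12 ≡ 131 (mod 169)
35^13 ≡ 22 (mod 169)
35^26 ≡ 146 (mod 169)
35^39 ≡ 1 (mod 169) ✓
So ord_169(35) = 39.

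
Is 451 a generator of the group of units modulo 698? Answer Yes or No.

No

φ(698) = φ(2)·φ(349) = 1·348 = 348 = 2^2 · 3 · 29.
451 is a primitive root mod 698 iff 451^(φ(698)/q) ≢ 1 for every prime q | φ(698), i.e. q ∈ {2, 3, 29}.
451^174 ≡ 697 (mod 698)  [q = 2: ≢ 1 ✓]
451^116 ≡ 1 (mod 698)  [q = 3: ≡ 1 ✗]
451^12 ≡ 467 (mod 698)  [q = 29: ≢ 1 ✓]
Since 451^116 ≡ 1, the order of 451 divides 116 < 348, so 451 is not a primitive root.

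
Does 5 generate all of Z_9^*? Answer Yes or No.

Yes

φ(9) = φ(3^2) = 3·(3−1) = 6 = 2 · 3.
Test 5^(6/q) mod 9 for each prime factor q of 6:
5^3 ≡ 8 (mod 9)  [q = 2: ≢ 1 ✓]
5^2 ≡ 7 (mod 9)  [q = 3: ≢ 1 ✓]
None equal 1, so ord_9(5) = 6: 5 is a primitive root.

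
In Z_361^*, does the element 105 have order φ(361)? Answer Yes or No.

Yes

φ(361) = φ(19^2) = 19·(19−1) = 342 = 2 · 3^2 · 19.
Test 105^(342/q) mod 361 for each prime factor q of 342:
105^171 ≡ 360 (mod 361)  [q = 2: ≢ 1 ✓]
105^114 ≡ 68 (mod 361)  [q = 3: ≢ 1 ✓]
105^18 ≡ 96 (mod 361)  [q = 19: ≢ 1 ✓]
Every test exponent gives a nontrivial residue, hence 105 generates the full group.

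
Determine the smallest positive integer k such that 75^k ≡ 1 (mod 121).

55

By Lagrange's theorem, ord_121(75) divides φ(121) = φ(11^2) = 11·(11−1) = 110 = 2 · 5 · 11.
Divisors of 110: 1, 2, 5, 10, 11, 22, 55, 110.
Evaluate successive powers at the divisors of 110:
75^1 ≡ 75 (mod 121)
75^2 ≡ 59 (mod 121)
75^5 ≡ 78 (mod 121)
75^10 ≡ 34 (mod 121)
75^11 ≡ 9 (mod 121)
75^22 ≡ 81 (mod 121)
75^55 ≡ 1 (mod 121) ✓
Hence ord(75) = 55.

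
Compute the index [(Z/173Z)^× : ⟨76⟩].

The order of 76 must divide φ(173) = 173 − 1 = 172 = 2^2 · 43.
Divisors of 172: 1, 2, 4, 43, 86, 172.
Compute 76^d (mod 173) for the divisors d until we hit 1:
76^1 ≡ 76
76^2 ≡ 67
76^4 ≡ 164
76^43 ≡ 93
76^86 ≡ 172
76^172 ≡ 1
So ord_173(76) = 172, hence |⟨76⟩| = 172.
[(Z/173Z)^× : ⟨76⟩] = 172/172 = 1.

1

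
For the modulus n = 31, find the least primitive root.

φ(31) = 31 − 1 = 30 = 2 · 3 · 5.
Test candidates g = 2, 3, … against the prime factors q ∈ {2, 3, 5} of φ(31): g is a generator iff g^(30/q) ≢ 1 for every such q.
g = 2: 2^15 ≡ 1 — hits 1, so not a primitive root.
g = 3: 3^15 ≡ 30; 3^10 ≡ 25; 3^6 ≡ 16 — none is 1, so 3 is a primitive root.
The smallest primitive root modulo 31 is 3.

3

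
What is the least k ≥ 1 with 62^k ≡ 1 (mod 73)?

ord(62) | φ(73) = 73 − 1 = 72 = 2^3 · 3^2.
Divisors of 72: 1, 2, 3, 4, 6, 8, 9, 12, 18, 24, 36, 72.
Compute 62^d (mod 73) for the divisors d until we hit 1:
62^1 ≡ 62 (mod 73)
62^2 ≡ 48 (mod 73)
62^3 ≡ 56 (mod 73)
62^4 ≡ 41 (mod 73)
62^6 ≡ 70 (mod 73)
62^8 ≡ 2 (mod 73)
62^9 ≡ 51 (mod 73)
62^12 ≡ 9 (mod 73)
62^18 ≡ 46 (mod 73)
62^24 ≡ 8 (mod 73)
62^36 ≡ 72 (mod 73)
62^72 ≡ 1 (mod 73) ✓
The smallest such exponent is 72, so the order of 62 is 72.

72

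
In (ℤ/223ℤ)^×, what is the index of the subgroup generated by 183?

By Lagrange's theorem, ord_223(183) divides φ(223) = 223 − 1 = 222 = 2 · 3 · 37.
Divisors of 222: 1, 2, 3, 6, 37, 74, 111, 222.
Test each divisor d:
183^1 ≡ 183
183^2 ≡ 39
183^3 ≡ 1
The order of 183 is 3, so the subgroup it generates has 3 elements.
Index = |(Z/223Z)^×| / |⟨183⟩| = 222 / 3 = 74.

74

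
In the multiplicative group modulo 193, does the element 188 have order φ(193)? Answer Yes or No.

Yes

φ(193) = 193 − 1 = 192 = 2^6 · 3.
It suffices to check that the order of 188 is not a proper divisor of 192: compute 188^(192/q) for q ∈ {2, 3}.
188^96 ≡ 192 (mod 193)  [q = 2: ≢ 1 ✓]
188^64 ≡ 84 (mod 193)  [q = 3: ≢ 1 ✓]
All checks pass, so 188 has order 192 and is a primitive root modulo 193.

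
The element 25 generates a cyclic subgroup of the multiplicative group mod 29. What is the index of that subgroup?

4

Since 25 ∈ (Z/29Z)^×, its order divides φ(29) = 29 − 1 = 28 = 2^2 · 7.
Divisors of 28: 1, 2, 4, 7, 14, 28.
Check 25^d mod 29 for each divisor in increasing order:
25^1 ≡ 25
25^2 ≡ 16
25^4 ≡ 24
25^7 ≡ 1
The order of 25 is 7, so the subgroup it generates has 7 elements.
Index = |(Z/29Z)^×| / |⟨25⟩| = 28 / 7 = 4.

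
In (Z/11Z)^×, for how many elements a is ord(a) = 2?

1

φ(11) = 11 − 1 = 10 = 2 · 5.
Since (Z/11Z)^× is cyclic of order 10, the number of elements of order d is φ(d) when d | 10 and 0 otherwise.
2 | 10, and φ(2) = 2 − 1 = 1.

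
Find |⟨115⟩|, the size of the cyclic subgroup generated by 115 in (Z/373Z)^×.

ord(115) | φ(373) = 373 − 1 = 372 = 2^2 · 3 · 31.
Divisors of 372: 1, 2, 3, 4, 6, 12, 31, 62, 93, 124, 186, 372.
Compute 115^d (mod 373) for the divisors d until we hit 1:
115^1 ≡ 115 (mod 373)
115^2 ≡ 170 (mod 373)
115^3 ≡ 154 (mod 373)
115^4 ≡ 179 (mod 373)
115^6 ≡ 217 (mod 373)
115^12 ≡ 91 (mod 373)
115^31 ≡ 284 (mod 373)
115^62 ≡ 88 (mod 373)
115^93 ≡ 1 (mod 373) ✓
Hence ord(115) = 93.

93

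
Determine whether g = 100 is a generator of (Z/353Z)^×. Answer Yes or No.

No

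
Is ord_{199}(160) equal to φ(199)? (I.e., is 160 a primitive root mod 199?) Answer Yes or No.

φ(199) = 199 − 1 = 198 = 2 · 3^2 · 11.
It suffices to check that the order of 160 is not a proper divisor of 198: compute 160^(198/q) for q ∈ {2, 3, 11}.
160^99 ≡ 1 (mod 199)  [q = 2: ≡ 1 ✗]
160^66 ≡ 92 (mod 199)  [q = 3: ≢ 1 ✓]
160^18 ≡ 63 (mod 199)  [q = 11: ≢ 1 ✓]
The check at q = 2 fails, so 160 generates a proper subgroup.

No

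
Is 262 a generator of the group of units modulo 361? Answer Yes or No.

φ(361) = φ(19^2) = 19·(19−1) = 342 = 2 · 3^2 · 19.
Test 262^(342/q) mod 361 for each prime factor q of 342:
262^171 ≡ 360 (mod 361)  [q = 2: ≢ 1 ✓]
262^114 ≡ 68 (mod 361)  [q = 3: ≢ 1 ✓]
262^18 ≡ 1 (mod 361)  [q = 19: ≡ 1 ✗]
Since 262^18 ≡ 1, the order of 262 divides 18 < 342, so 262 is not a primitive root.

No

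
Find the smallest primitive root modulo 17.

3

φ(17) = 17 − 1 = 16 = 2^4.
g is a primitive root iff g^(16/q) ≢ 1 (mod 17) for each prime q ∈ {2}.
g = 2: 2^8 ≡ 1 — hits 1, so not a primitive root.
g = 3: 3^8 ≡ 16 — none is 1, so 3 is a primitive root.
So 3 is the smallest generator of (Z/17Z)^×.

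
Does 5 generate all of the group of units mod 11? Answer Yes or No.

No

φ(11) = 11 − 1 = 10 = 2 · 5.
It suffices to check that the order of 5 is not a proper divisor of 10: compute 5^(10/q) for q ∈ {2, 5}.
5^5 ≡ 1 (mod 11)  [q = 2: ≡ 1 ✗]
5^2 ≡ 3 (mod 11)  [q = 5: ≢ 1 ✓]
Since 5^5 ≡ 1, the order of 5 divides 5 < 10, so 5 is not a primitive root.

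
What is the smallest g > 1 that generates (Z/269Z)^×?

φ(269) = 269 − 1 = 268 = 2^2 · 67.
Test candidates g = 2, 3, … against the prime factors q ∈ {2, 67} of φ(269): g is a generator iff g^(268/q) ≢ 1 for every such q.
g = 2: 2^134 ≡ 268; 2^4 ≡ 16 — none is 1, so 2 is a primitive root.
Hence the least primitive root of 269 is 2.

2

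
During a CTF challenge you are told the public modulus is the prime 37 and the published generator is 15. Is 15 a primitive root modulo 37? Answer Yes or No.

Yes

φ(37) = 37 − 1 = 36 = 2^2 · 3^2.
An element g generates (Z/37Z)^× iff g^(36/q) ≢ 1 (mod 37) for each prime q ∈ {2, 3}.
15^18 ≡ 36 (mod 37)  [q = 2: ≢ 1 ✓]
15^12 ≡ 26 (mod 37)  [q = 3: ≢ 1 ✓]
Every test exponent gives a nontrivial residue, hence 15 generates the full group.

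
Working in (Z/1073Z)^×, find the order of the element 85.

Since 85 ∈ (Z/1073Z)^×, its order divides φ(1073) = φ(29·37) = (29−1)·(37−1) = 28·36 = 1008 = 2^4 · 3^2 · 7.
Divisors of 1008: 1, 2, 3, 4, 6, 7, 8, 9, 12, 14, 16, 18, 21, 24, 28, 36, 42, 48, 56, 63, 72, 84, 112, 126, 144, 168, 252, 336, 504, 1008.
Check 85^d mod 1073 for each divisor in increasing order:
85^1 ≡ 85
85^2 ≡ 787
85^3 ≡ 369
85^4 ≡ 248
85^6 ≡ 963
85^7 ≡ 307
85^8 ≡ 343
85^9 ≡ 184
85^12 ≡ 297
85^14 ≡ 898
85^16 ≡ 692
85^18 ≡ 593
85^21 ≡ 998
85^24 ≡ 223
85^28 ≡ 581
85^36 ≡ 778
85^42 ≡ 260
85^48 ≡ 371
85^56 ≡ 639
85^63 ≡ 887
85^72 ≡ 112
85^84 ≡ 1
Therefore the multiplicative order of 85 modulo 1073 is 84.

84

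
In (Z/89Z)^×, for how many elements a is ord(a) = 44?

φ(89) = 89 − 1 = 88 = 2^3 · 11.
(Z/89Z)^× is cyclic (|G| = 88); a cyclic group of order m has exactly φ(d) elements of each order d | m, and none otherwise.
44 = 2^2 · 11 divides 88, and φ(44) = 20.

20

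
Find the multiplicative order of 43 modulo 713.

330

Since 43 ∈ (Z/713Z)^×, its order divides φ(713) = φ(23·31) = (23−1)·(31−1) = 22·30 = 660 = 2^2 · 3 · 5 · 11.
Divisors of 660: 1, 2, 3, 4, 5, 6, 10, 11, 12, 15, 20, 22, 30, 33, 44, 55, 60, 66, 110, 132, 165, 220, 330, 660.
Check 43^d mod 713 for each divisor in increasing order:
43^1 ≡ 43 (mod 713)
43^2 ≡ 423 (mod 713)
43^3 ≡ 364 (mod 713)
43^4 ≡ 679 (mod 713)
43^5 ≡ 677 (mod 713)
43^6 ≡ 591 (mod 713)
43^10 ≡ 583 (mod 713)
43^11 ≡ 114 (mod 713)
43^12 ≡ 624 (mod 713)
43^15 ≡ 402 (mod 713)
43^20 ≡ 501 (mod 713)
43^22 ≡ 162 (mod 713)
43^30 ≡ 466 (mod 713)
43^33 ≡ 643 (mod 713)
43^44 ≡ 576 (mod 713)
43^55 ≡ 68 (mod 713)
43^60 ≡ 404 (mod 713)
43^66 ≡ 622 (mod 713)
43^110 ≡ 346 (mod 713)
43^132 ≡ 438 (mod 713)
43^165 ≡ 712 (mod 713)
43^220 ≡ 645 (mod 713)
43^330 ≡ 1 (mod 713) ✓
Therefore the multiplicative order of 43 modulo 713 is 330.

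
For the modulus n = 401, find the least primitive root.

φ(401) = 401 − 1 = 400 = 2^4 · 5^2.
g is a primitive root iff g^(400/q) ≢ 1 (mod 401) for each prime q ∈ {2, 5}.
g = 2: 2^200 ≡ 1 — hits 1, so not a primitive root.
g = 3: 3^200 ≡ 400; 3^80 ≡ 72 — none is 1, so 3 is a primitive root.
So 3 is the smallest generator of (Z/401Z)^×.

3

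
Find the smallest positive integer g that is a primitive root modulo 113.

φ(113) = 113 − 1 = 112 = 2^4 · 7.
g is a primitive root iff g^(112/q) ≢ 1 (mod 113) for each prime q ∈ {2, 7}.
g = 2: 2^56 ≡ 1 — hits 1, so not a primitive root.
g = 3: 3^56 ≡ 112; 3^16 ≡ 49 — none is 1, so 3 is a primitive root.
So 3 is the smallest generator of (Z/113Z)^×.

3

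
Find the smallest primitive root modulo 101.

2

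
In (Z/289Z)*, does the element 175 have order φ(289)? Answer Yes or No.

Yes

φ(289) = φ(17^2) = 17·(17−1) = 272 = 2^4 · 17.
It suffices to check that the order of 175 is not a proper divisor of 272: compute 175^(272/q) for q ∈ {2, 17}.
175^136 ≡ 288 (mod 289)  [q = 2: ≢ 1 ✓]
175^16 ≡ 171 (mod 289)  [q = 17: ≢ 1 ✓]
None equal 1, so ord_289(175) = 272: 175 is a primitive root.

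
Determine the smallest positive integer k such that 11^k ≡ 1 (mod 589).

Since 11 ∈ (Z/589Z)^×, its order divides φ(589) = φ(19·31) = (19−1)·(31−1) = 18·30 = 540 = 2^2 · 3^3 · 5.
Divisors of 540: 1, 2, 3, 4, 5, 6, 9, 10, 12, 15, 18, 20, 27, 30, 36, 45, 54, 60, 90, 108, 135, 180, 270, 540.
Evaluate successive powers at the divisors of 540:
11^1 ≡ 11
11^2 ≡ 121
11^3 ≡ 153
11^4 ≡ 505
11^5 ≡ 254
11^6 ≡ 438
11^9 ≡ 457
11^10 ≡ 315
11^12 ≡ 419
11^15 ≡ 495
11^18 ≡ 343
11^20 ≡ 273
11^27 ≡ 77
11^30 ≡ 1
Therefore the multiplicative order of 11 modulo 589 is 30.

30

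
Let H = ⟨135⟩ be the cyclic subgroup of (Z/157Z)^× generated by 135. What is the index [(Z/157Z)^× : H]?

ord(135) | φ(157) = 157 − 1 = 156 = 2^2 · 3 · 13.
Divisors of 156: 1, 2, 3, 4, 6, 12, 13, 26, 39, 52, 78, 156.
Check 135^d mod 157 for each divisor in increasing order:
135^1 ≡ 135 (mod 157)
135^2 ≡ 13 (mod 157)
135^3 ≡ 28 (mod 157)
135^4 ≡ 12 (mod 157)
135^6 ≡ 156 (mod 157)
135^12 ≡ 1 (mod 157) ✓
The order of 135 is 12, so the subgroup it generates has 12 elements.
The index is φ(157) / ord(135) = 156 / 12 = 13.

13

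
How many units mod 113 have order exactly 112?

48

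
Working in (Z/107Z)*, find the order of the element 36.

ord(36) | φ(107) = 107 − 1 = 106 = 2 · 53.
Divisors of 106: 1, 2, 53, 106.
Evaluate successive powers at the divisors of 106:
36^1 ≡ 36 (mod 107)
36^2 ≡ 12 (mod 107)
36^53 ≡ 1 (mod 107) ✓
Hence ord(36) = 53.

53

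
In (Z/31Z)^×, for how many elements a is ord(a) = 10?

4

φ(31) = 31 − 1 = 30 = 2 · 3 · 5.
Since (Z/31Z)^× is cyclic of order 30, the number of elements of order d is φ(d) when d | 30 and 0 otherwise.
10 = 2 · 5 divides 30, and φ(10) = 4.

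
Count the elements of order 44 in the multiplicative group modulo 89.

20

φ(89) = 89 − 1 = 88 = 2^3 · 11.
In a cyclic group of order 88, there are φ(d) elements of order d for each divisor d of 88, and zero for non-divisors.
44 = 2^2 · 11 divides 88, and φ(44) = 20.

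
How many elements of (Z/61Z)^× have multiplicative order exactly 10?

4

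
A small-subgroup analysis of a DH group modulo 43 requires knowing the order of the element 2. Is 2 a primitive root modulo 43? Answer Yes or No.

No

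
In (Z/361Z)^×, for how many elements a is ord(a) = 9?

6

φ(361) = φ(19^2) = 19·(19−1) = 342 = 2 · 3^2 · 19.
In a cyclic group of order 342, there are φ(d) elements of order d for each divisor d of 342, and zero for non-divisors.
9 = 3^2 divides 342, and φ(9) = 6.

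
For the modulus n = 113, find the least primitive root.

3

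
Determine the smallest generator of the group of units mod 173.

φ(173) = 173 − 1 = 172 = 2^2 · 43.
g is a primitive root iff g^(172/q) ≢ 1 (mod 173) for each prime q ∈ {2, 43}.
g = 2: 2^86 ≡ 172; 2^4 ≡ 16 — none is 1, so 2 is a primitive root.
Hence the least primitive root of 173 is 2.

2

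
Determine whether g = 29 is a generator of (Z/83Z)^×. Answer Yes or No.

No

φ(83) = 83 − 1 = 82 = 2 · 41.
It suffices to check that the order of 29 is not a proper divisor of 82: compute 29^(82/q) for q ∈ {2, 41}.
29^41 ≡ 1 (mod 83)  [q = 2: ≡ 1 ✗]
29^2 ≡ 11 (mod 83)  [q = 41: ≢ 1 ✓]
The check at q = 2 fails, so 29 generates a proper subgroup.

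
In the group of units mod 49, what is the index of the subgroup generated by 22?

6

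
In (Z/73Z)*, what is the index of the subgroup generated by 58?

The order of 58 must divide φ(73) = 73 − 1 = 72 = 2^3 · 3^2.
Divisors of 72: 1, 2, 3, 4, 6, 8, 9, 12, 18, 24, 36, 72.
Compute 58^d (mod 73) for the divisors d until we hit 1:
58^1 ≡ 58
58^2 ≡ 6
58^3 ≡ 56
58^4 ≡ 36
58^6 ≡ 70
58^8 ≡ 55
58^9 ≡ 51
58^12 ≡ 9
58^18 ≡ 46
58^24 ≡ 8
58^36 ≡ 72
58^72 ≡ 1
So ord_73(58) = 72, hence |⟨58⟩| = 72.
Index = |(Z/73Z)^×| / |⟨58⟩| = 72 / 72 = 1.

1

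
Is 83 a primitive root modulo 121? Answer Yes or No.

φ(121) = φ(11^2) = 11·(11−1) = 110 = 2 · 5 · 11.
An element g generates (Z/121Z)^× iff g^(110/q) ≢ 1 (mod 121) for each prime q ∈ {2, 5, 11}.
83^55 ≡ 120 (mod 121)  [q = 2: ≢ 1 ✓]
83^22 ≡ 3 (mod 121)  [q = 5: ≢ 1 ✓]
83^10 ≡ 23 (mod 121)  [q = 11: ≢ 1 ✓]
None equal 1, so ord_121(83) = 110: 83 is a primitive root.

Yes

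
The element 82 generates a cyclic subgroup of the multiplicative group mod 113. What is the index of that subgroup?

2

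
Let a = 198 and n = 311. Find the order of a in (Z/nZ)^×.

62

Since 198 ∈ (Z/311Z)^×, its order divides φ(311) = 311 − 1 = 310 = 2 · 5 · 31.
Divisors of 310: 1, 2, 5, 10, 31, 62, 155, 310.
Check 198^d mod 311 for each divisor in increasing order:
198^1 ≡ 198 (mod 311)
198^2 ≡ 18 (mod 311)
198^5 ≡ 86 (mod 311)
198^10 ≡ 243 (mod 311)
198^31 ≡ 310 (mod 311)
198^62 ≡ 1 (mod 311) ✓
The smallest such exponent is 62, so the order of 198 is 62.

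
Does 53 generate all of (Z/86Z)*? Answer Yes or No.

φ(86) = φ(2)·φ(43) = 1·42 = 42 = 2 · 3 · 7.
It suffices to check that the order of 53 is not a proper divisor of 42: compute 53^(42/q) for q ∈ {2, 3, 7}.
53^21 ≡ 1 (mod 86)  [q = 2: ≡ 1 ✗]
53^14 ≡ 79 (mod 86)  [q = 3: ≢ 1 ✓]
53^6 ≡ 35 (mod 86)  [q = 7: ≢ 1 ✓]
Since 53^21 ≡ 1, the order of 53 divides 21 < 42, so 53 is not a primitive root.

No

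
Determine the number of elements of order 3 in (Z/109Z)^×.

φ(109) = 109 − 1 = 108 = 2^2 · 3^3.
Since (Z/109Z)^× is cyclic of order 108, the number of elements of order d is φ(d) when d | 108 and 0 otherwise.
3 | 108, and φ(3) = 3 − 1 = 2.

2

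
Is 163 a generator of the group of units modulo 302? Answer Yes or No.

Yes

φ(302) = φ(2)·φ(151) = 1·150 = 150 = 2 · 3 · 5^2.
An element g generates (Z/302Z)^× iff g^(150/q) ≢ 1 (mod 302) for each prime q ∈ {2, 3, 5}.
163^75 ≡ 301 (mod 302)  [q = 2: ≢ 1 ✓]
163^50 ≡ 269 (mod 302)  [q = 3: ≢ 1 ✓]
163^30 ≡ 59 (mod 302)  [q = 5: ≢ 1 ✓]
None equal 1, so ord_302(163) = 150: 163 is a primitive root.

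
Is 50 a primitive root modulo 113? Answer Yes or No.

φ(113) = 113 − 1 = 112 = 2^4 · 7.
50 is a primitive root mod 113 iff 50^(φ(113)/q) ≢ 1 for every prime q | φ(113), i.e. q ∈ {2, 7}.
50^56 ≡ 1 (mod 113)  [q = 2: ≡ 1 ✗]
50^16 ≡ 16 (mod 113)  [q = 7: ≢ 1 ✓]
Since 50^56 ≡ 1, the order of 50 divides 56 < 112, so 50 is not a primitive root.

No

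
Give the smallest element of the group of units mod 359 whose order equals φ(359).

φ(359) = 359 − 1 = 358 = 2 · 179.
g is a primitive root iff g^(358/q) ≢ 1 (mod 359) for each prime q ∈ {2, 179}.
g = 2: 2^179 ≡ 1 — hits 1, so not a primitive root.
g = 3: 3^179 ≡ 1 — hits 1, so not a primitive root.
g = 4: 4^179 ≡ 1 — hits 1, so not a primitive root.
g = 5: 5^179 ≡ 1 — hits 1, so not a primitive root.
g = 6: 6^179 ≡ 1 — hits 1, so not a primitive root.
g = 7: 7^179 ≡ 358; 7^2 ≡ 49 — none is 1, so 7 is a primitive root.
Hence the least primitive root of 359 is 7.

7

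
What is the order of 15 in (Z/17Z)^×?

Since 15 ∈ (Z/17Z)^×, its order divides φ(17) = 17 − 1 = 16 = 2^4.
Divisors of 16: 1, 2, 4, 8, 16.
Compute 15^d (mod 17) for the divisors d until we hit 1:
15^1 ≡ 15 (mod 17)
15^2 ≡ 4 (mod 17)
15^4 ≡ 16 (mod 17)
15^8 ≡ 1 (mod 17) ✓
So ord_17(15) = 8.

8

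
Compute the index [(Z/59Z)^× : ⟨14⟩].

1

ord(14) | φ(59) = 59 − 1 = 58 = 2 · 29.
Divisors of 58: 1, 2, 29, 58.
Evaluate successive powers at the divisors of 58:
14^1 ≡ 14 (mod 59)
14^2 ≡ 19 (mod 59)
14^29 ≡ 58 (mod 59)
14^58 ≡ 1 (mod 59) ✓
So ord_59(14) = 58, hence |⟨14⟩| = 58.
[(Z/59Z)^× : ⟨14⟩] = 58/58 = 1.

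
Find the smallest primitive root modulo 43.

φ(43) = 43 − 1 = 42 = 2 · 3 · 7.
g is a primitive root iff g^(42/q) ≢ 1 (mod 43) for each prime q ∈ {2, 3, 7}.
g = 2: 2^21 ≡ 42; 2^14 ≡ 1 — hits 1, so not a primitive root.
g = 3: 3^21 ≡ 42; 3^14 ≡ 36; 3^6 ≡ 41 — none is 1, so 3 is a primitive root.
Hence the least primitive root of 43 is 3.

3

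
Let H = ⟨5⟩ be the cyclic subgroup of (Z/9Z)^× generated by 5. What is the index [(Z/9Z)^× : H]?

1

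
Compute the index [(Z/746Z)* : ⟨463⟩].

2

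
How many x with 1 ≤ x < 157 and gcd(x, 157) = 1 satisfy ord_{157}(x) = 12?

4

φ(157) = 157 − 1 = 156 = 2^2 · 3 · 13.
(Z/157Z)^× is cyclic (|G| = 156); a cyclic group of order m has exactly φ(d) elements of each order d | m, and none otherwise.
12 = 2^2 · 3 divides 156, and φ(12) = 4.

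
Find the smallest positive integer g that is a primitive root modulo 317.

φ(317) = 317 − 1 = 316 = 2^2 · 79.
g is a primitive root iff g^(316/q) ≢ 1 (mod 317) for each prime q ∈ {2, 79}.
g = 2: 2^158 ≡ 316; 2^4 ≡ 16 — none is 1, so 2 is a primitive root.
Hence the least primitive root of 317 is 2.

2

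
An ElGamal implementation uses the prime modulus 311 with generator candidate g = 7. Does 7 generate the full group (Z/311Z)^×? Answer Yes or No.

No

φ(311) = 311 − 1 = 310 = 2 · 5 · 31.
It suffices to check that the order of 7 is not a proper divisor of 310: compute 7^(310/q) for q ∈ {2, 5, 31}.
7^155 ≡ 1 (mod 311)  [q = 2: ≡ 1 ✗]
7^62 ≡ 1 (mod 311)  [q = 5: ≡ 1 ✗]
7^10 ≡ 169 (mod 311)  [q = 31: ≢ 1 ✓]
The check at q = 2 fails, so 7 generates a proper subgroup.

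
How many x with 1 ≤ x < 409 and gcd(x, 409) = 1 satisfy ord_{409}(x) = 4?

2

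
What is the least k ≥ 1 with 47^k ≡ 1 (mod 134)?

33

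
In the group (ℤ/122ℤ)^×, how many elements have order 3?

2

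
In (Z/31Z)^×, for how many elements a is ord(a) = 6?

φ(31) = 31 − 1 = 30 = 2 · 3 · 5.
In a cyclic group of order 30, there are φ(d) elements of order d for each divisor d of 30, and zero for non-divisors.
6 = 2 · 3 divides 30, and φ(6) = 2.

2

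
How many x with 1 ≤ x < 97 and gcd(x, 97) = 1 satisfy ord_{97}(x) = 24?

8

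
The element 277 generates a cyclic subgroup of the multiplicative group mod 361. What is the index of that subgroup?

ord(277) | φ(361) = φ(19^2) = 19·(19−1) = 342 = 2 · 3^2 · 19.
Divisors of 342: 1, 2, 3, 6, 9, 18, 19, 38, 57, 114, 171, 342.
Evaluate successive powers at the divisors of 342:
277^1 ≡ 277
277^2 ≡ 197
277^3 ≡ 58
277^6 ≡ 115
277^9 ≡ 172
277^18 ≡ 343
277^19 ≡ 68
277^38 ≡ 292
277^57 ≡ 1
Thus |⟨277⟩| = ord(277) = 57.
The index is φ(361) / ord(277) = 342 / 57 = 6.

6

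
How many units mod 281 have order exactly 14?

φ(281) = 281 − 1 = 280 = 2^3 · 5 · 7.
Since (Z/281Z)^× is cyclic of order 280, the number of elements of order d is φ(d) when d | 280 and 0 otherwise.
14 = 2 · 7 divides 280, and φ(14) = 6.

6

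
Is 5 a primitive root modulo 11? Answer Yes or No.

φ(11) = 11 − 1 = 10 = 2 · 5.
5 is a primitive root mod 11 iff 5^(φ(11)/q) ≢ 1 for every prime q | φ(11), i.e. q ∈ {2, 5}.
5^5 ≡ 1 (mod 11)  [q = 2: ≡ 1 ✗]
5^2 ≡ 3 (mod 11)  [q = 5: ≢ 1 ✓]
Since 5^5 ≡ 1, the order of 5 divides 5 < 10, so 5 is not a primitive root.

No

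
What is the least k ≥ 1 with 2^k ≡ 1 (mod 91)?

12

The order of 2 must divide φ(91) = φ(7·13) = (7−1)·(13−1) = 6·12 = 72 = 2^3 · 3^2.
Divisors of 72: 1, 2, 3, 4, 6, 8, 9, 12, 18, 24, 36, 72.
Evaluate successive powers at the divisors of 72:
2^1 ≡ 2
2^2 ≡ 4
2^3 ≡ 8
2^4 ≡ 16
2^6 ≡ 64
2^8 ≡ 74
2^9 ≡ 57
2^12 ≡ 1
Therefore the multiplicative order of 2 modulo 91 is 12.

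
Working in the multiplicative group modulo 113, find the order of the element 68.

The order of 68 must divide φ(113) = 113 − 1 = 112 = 2^4 · 7.
Divisors of 112: 1, 2, 4, 7, 8, 14, 16, 28, 56, 112.
Check 68^d mod 113 for each divisor in increasing order:
68^1 ≡ 68 (mod 113)
68^2 ≡ 104 (mod 113)
68^4 ≡ 81 (mod 113)
68^7 ≡ 35 (mod 113)
68^8 ≡ 7 (mod 113)
68^14 ≡ 95 (mod 113)
68^16 ≡ 49 (mod 113)
68^28 ≡ 98 (mod 113)
68^56 ≡ 112 (mod 113)
68^112 ≡ 1 (mod 113) ✓
So ord_113(68) = 112.

112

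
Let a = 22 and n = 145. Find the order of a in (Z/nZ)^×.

28

Since 22 ∈ (Z/145Z)^×, its order divides φ(145) = φ(5·29) = (5−1)·(29−1) = 4·28 = 112 = 2^4 · 7.
Divisors of 112: 1, 2, 4, 7, 8, 14, 16, 28, 56, 112.
Compute 22^d (mod 145) for the divisors d until we hit 1:
22^1 ≡ 22 (mod 145)
22^2 ≡ 49 (mod 145)
22^4 ≡ 81 (mod 145)
22^7 ≡ 28 (mod 145)
22^8 ≡ 36 (mod 145)
22^14 ≡ 59 (mod 145)
22^16 ≡ 136 (mod 145)
22^28 ≡ 1 (mod 145) ✓
So ord_145(22) = 28.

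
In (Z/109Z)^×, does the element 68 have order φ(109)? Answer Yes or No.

φ(109) = 109 − 1 = 108 = 2^2 · 3^3.
An element g generates (Z/109Z)^× iff g^(108/q) ≢ 1 (mod 109) for each prime q ∈ {2, 3}.
68^54 ≡ 108 (mod 109)  [q = 2: ≢ 1 ✓]
68^36 ≡ 1 (mod 109)  [q = 3: ≡ 1 ✗]
The check at q = 3 fails, so 68 generates a proper subgroup.

No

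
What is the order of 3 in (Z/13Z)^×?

3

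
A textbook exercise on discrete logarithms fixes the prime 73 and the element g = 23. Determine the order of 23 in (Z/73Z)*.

36

ord(23) | φ(73) = 73 − 1 = 72 = 2^3 · 3^2.
Divisors of 72: 1, 2, 3, 4, 6, 8, 9, 12, 18, 24, 36, 72.
Evaluate successive powers at the divisors of 72:
23^1 ≡ 23 (mod 73)
23^2 ≡ 18 (mod 73)
23^3 ≡ 49 (mod 73)
23^4 ≡ 32 (mod 73)
23^6 ≡ 65 (mod 73)
23^8 ≡ 2 (mod 73)
23^9 ≡ 46 (mod 73)
23^12 ≡ 64 (mod 73)
23^18 ≡ 72 (mod 73)
23^24 ≡ 8 (mod 73)
23^36 ≡ 1 (mod 73) ✓
The smallest such exponent is 36, so the order of 23 is 36.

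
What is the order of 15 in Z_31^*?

10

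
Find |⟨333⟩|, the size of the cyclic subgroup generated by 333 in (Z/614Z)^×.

ord(333) | φ(614) = φ(2)·φ(307) = 1·306 = 306 = 2 · 3^2 · 17.
Divisors of 306: 1, 2, 3, 6, 9, 17, 18, 34, 51, 102, 153, 306.
Check 333^d mod 614 for each divisor in increasing order:
333^1 ≡ 333
333^2 ≡ 369
333^3 ≡ 77
333^6 ≡ 403
333^9 ≡ 331
333^17 ≡ 93
333^18 ≡ 269
333^34 ≡ 53
333^51 ≡ 17
333^102 ≡ 289
333^153 ≡ 1
The smallest such exponent is 153, so the order of 333 is 153.

153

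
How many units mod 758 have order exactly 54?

18

φ(758) = φ(2)·φ(379) = 1·378 = 378 = 2 · 3^3 · 7.
In a cyclic group of order 378, there are φ(d) elements of order d for each divisor d of 378, and zero for non-divisors.
54 = 2 · 3^3 divides 378, and φ(54) = 18.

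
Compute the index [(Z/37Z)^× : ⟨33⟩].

4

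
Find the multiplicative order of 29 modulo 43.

42

The order of 29 must divide φ(43) = 43 − 1 = 42 = 2 · 3 · 7.
Divisors of 42: 1, 2, 3, 6, 7, 14, 21, 42.
Evaluate successive powers at the divisors of 42:
29^1 ≡ 29 (mod 43)
29^2 ≡ 24 (mod 43)
29^3 ≡ 8 (mod 43)
29^6 ≡ 21 (mod 43)
29^7 ≡ 7 (mod 43)
29^14 ≡ 6 (mod 43)
29^21 ≡ 42 (mod 43)
29^42 ≡ 1 (mod 43) ✓
Therefore the multiplicative order of 29 modulo 43 is 42.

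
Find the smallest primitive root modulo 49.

3

φ(49) = φ(7^2) = 7·(7−1) = 42 = 2 · 3 · 7.
g is a primitive root iff g^(42/q) ≢ 1 (mod 49) for each prime q ∈ {2, 3, 7}.
g = 2: 2^21 ≡ 1 — hits 1, so not a primitive root.
g = 3: 3^21 ≡ 48; 3^14 ≡ 30; 3^6 ≡ 43 — none is 1, so 3 is a primitive root.
So 3 is the smallest generator of (Z/49Z)^×.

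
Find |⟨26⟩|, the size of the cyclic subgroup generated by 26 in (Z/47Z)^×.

The order of 26 must divide φ(47) = 47 − 1 = 46 = 2 · 23.
Divisors of 46: 1, 2, 23, 46.
Test each divisor d:
26^1 ≡ 26 (mod 47)
26^2 ≡ 18 (mod 47)
26^23 ≡ 46 (mod 47)
26^46 ≡ 1 (mod 47) ✓
The smallest such exponent is 46, so the order of 26 is 46.

46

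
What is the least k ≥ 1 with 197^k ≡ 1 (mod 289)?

The order of 197 must divide φ(289) = φ(17^2) = 17·(17−1) = 272 = 2^4 · 17.
Divisors of 272: 1, 2, 4, 8, 16, 17, 34, 68, 136, 272.
Test each divisor d:
197^1 ≡ 197 (mod 289)
197^2 ≡ 83 (mod 289)
197^4 ≡ 242 (mod 289)
197^8 ≡ 186 (mod 289)
197^16 ≡ 205 (mod 289)
197^17 ≡ 214 (mod 289)
197^34 ≡ 134 (mod 289)
197^68 ≡ 38 (mod 289)
197^136 ≡ 288 (mod 289)
197^272 ≡ 1 (mod 289) ✓
Therefore the multiplicative order of 197 modulo 289 is 272.

272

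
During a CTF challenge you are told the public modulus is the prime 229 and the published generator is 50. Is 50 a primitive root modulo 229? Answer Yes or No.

φ(229) = 229 − 1 = 228 = 2^2 · 3 · 19.
It suffices to check that the order of 50 is not a proper divisor of 228: compute 50^(228/q) for q ∈ {2, 3, 19}.
50^114 ≡ 228 (mod 229)  [q = 2: ≢ 1 ✓]
50^76 ≡ 134 (mod 229)  [q = 3: ≢ 1 ✓]
50^12 ≡ 121 (mod 229)  [q = 19: ≢ 1 ✓]
All checks pass, so 50 has order 228 and is a primitive root modulo 229.

Yes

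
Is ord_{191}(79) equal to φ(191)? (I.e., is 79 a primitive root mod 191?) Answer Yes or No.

φ(191) = 191 − 1 = 190 = 2 · 5 · 19.
It suffices to check that the order of 79 is not a proper divisor of 190: compute 79^(190/q) for q ∈ {2, 5, 19}.
79^95 ≡ 1 (mod 191)  [q = 2: ≡ 1 ✗]
79^38 ≡ 184 (mod 191)  [q = 5: ≢ 1 ✓]
79^10 ≡ 5 (mod 191)  [q = 19: ≢ 1 ✓]
Since 79^95 ≡ 1, the order of 79 divides 95 < 190, so 79 is not a primitive root.

No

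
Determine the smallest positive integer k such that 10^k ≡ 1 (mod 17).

16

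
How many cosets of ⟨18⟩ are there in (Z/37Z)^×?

By Lagrange's theorem, ord_37(18) divides φ(37) = 37 − 1 = 36 = 2^2 · 3^2.
Divisors of 36: 1, 2, 3, 4, 6, 9, 12, 18, 36.
Evaluate successive powers at the divisors of 36:
18^1 ≡ 18
18^2 ≡ 28
18^3 ≡ 23
18^4 ≡ 7
18^6 ≡ 11
18^9 ≡ 31
18^12 ≡ 10
18^18 ≡ 36
18^36 ≡ 1
Thus |⟨18⟩| = ord(18) = 36.
[(Z/37Z)^× : ⟨18⟩] = 36/36 = 1.

1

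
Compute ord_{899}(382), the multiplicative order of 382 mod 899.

ord(382) | φ(899) = φ(29·31) = (29−1)·(31−1) = 28·30 = 840 = 2^3 · 3 · 5 · 7.
Divisors of 840: 1, 2, 3, 4, 5, 6, 7, 8, 10, 12, 14, 15, 20, 21, 24, 28, 30, 35, 40, 42, 56, 60, 70, 84, 105, 120, 140, 168, 210, 280, 420, 840.
Compute 382^d (mod 899) for the divisors d until we hit 1:
382^1 ≡ 382 (mod 899)
382^2 ≡ 286 (mod 899)
382^3 ≡ 473 (mod 899)
382^4 ≡ 886 (mod 899)
382^5 ≡ 428 (mod 899)
382^6 ≡ 777 (mod 899)
382^7 ≡ 144 (mod 899)
382^8 ≡ 169 (mod 899)
382^10 ≡ 687 (mod 899)
382^12 ≡ 500 (mod 899)
382^14 ≡ 59 (mod 899)
382^15 ≡ 63 (mod 899)
382^20 ≡ 893 (mod 899)
382^21 ≡ 405 (mod 899)
382^24 ≡ 78 (mod 899)
382^28 ≡ 784 (mod 899)
382^30 ≡ 373 (mod 899)
382^35 ≡ 521 (mod 899)
382^40 ≡ 36 (mod 899)
382^42 ≡ 407 (mod 899)
382^56 ≡ 639 (mod 899)
382^60 ≡ 683 (mod 899)
382^70 ≡ 842 (mod 899)
382^84 ≡ 233 (mod 899)
382^105 ≡ 869 (mod 899)
382^120 ≡ 807 (mod 899)
382^140 ≡ 552 (mod 899)
382^168 ≡ 349 (mod 899)
382^210 ≡ 1 (mod 899) ✓
Hence ord(382) = 210.

210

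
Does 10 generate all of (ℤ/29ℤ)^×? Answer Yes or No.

φ(29) = 29 − 1 = 28 = 2^2 · 7.
It suffices to check that the order of 10 is not a proper divisor of 28: compute 10^(28/q) for q ∈ {2, 7}.
10^14 ≡ 28 (mod 29)  [q = 2: ≢ 1 ✓]
10^4 ≡ 24 (mod 29)  [q = 7: ≢ 1 ✓]
None equal 1, so ord_29(10) = 28: 10 is a primitive root.

Yes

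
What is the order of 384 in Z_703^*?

36

Since 384 ∈ (Z/703Z)^×, its order divides φ(703) = φ(19·37) = (19−1)·(37−1) = 18·36 = 648 = 2^3 · 3^4.
Divisors of 648: 1, 2, 3, 4, 6, 8, 9, 12, 18, 24, 27, 36, 54, 72, 81, 108, 162, 216, 324, 648.
Check 384^d mod 703 for each divisor in increasing order:
384^1 ≡ 384
384^2 ≡ 529
384^3 ≡ 672
384^4 ≡ 47
384^6 ≡ 258
384^8 ≡ 100
384^9 ≡ 438
384^12 ≡ 482
384^18 ≡ 628
384^24 ≡ 334
384^27 ≡ 191
384^36 ≡ 1
So ord_703(384) = 36.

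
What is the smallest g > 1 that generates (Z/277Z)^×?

φ(277) = 277 − 1 = 276 = 2^2 · 3 · 23.
g is a primitive root iff g^(276/q) ≢ 1 (mod 277) for each prime q ∈ {2, 3, 23}.
g = 2: 2^138 ≡ 276; 2^92 ≡ 1 — hits 1, so not a primitive root.
g = 3: 3^138 ≡ 1 — hits 1, so not a primitive root.
g = 4: 4^138 ≡ 1 — hits 1, so not a primitive root.
g = 5: 5^138 ≡ 276; 5^92 ≡ 116; 5^12 ≡ 27 — none is 1, so 5 is a primitive root.
So 5 is the smallest generator of (Z/277Z)^×.

5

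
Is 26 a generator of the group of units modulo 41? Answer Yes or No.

Yes

φ(41) = 41 − 1 = 40 = 2^3 · 5.
26 is a primitive root mod 41 iff 26^(φ(41)/q) ≢ 1 for every prime q | φ(41), i.e. q ∈ {2, 5}.
26^20 ≡ 40 (mod 41)  [q = 2: ≢ 1 ✓]
26^8 ≡ 18 (mod 41)  [q = 5: ≢ 1 ✓]
Every test exponent gives a nontrivial residue, hence 26 generates the full group.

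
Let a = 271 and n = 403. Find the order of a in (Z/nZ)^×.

Since 271 ∈ (Z/403Z)^×, its order divides φ(403) = φ(13·31) = (13−1)·(31−1) = 12·30 = 360 = 2^3 · 3^2 · 5.
Divisors of 360: 1, 2, 3, 4, 5, 6, 8, 9, 10, 12, 15, 18, 20, 24, 30, 36, 40, 45, 60, 72, 90, 120, 180, 360.
Compute 271^d (mod 403) for the divisors d until we hit 1:
271^1 ≡ 271 (mod 403)
271^2 ≡ 95 (mod 403)
271^3 ≡ 356 (mod 403)
271^4 ≡ 159 (mod 403)
271^5 ≡ 371 (mod 403)
271^6 ≡ 194 (mod 403)
271^8 ≡ 295 (mod 403)
271^9 ≡ 151 (mod 403)
271^10 ≡ 218 (mod 403)
271^12 ≡ 157 (mod 403)
271^15 ≡ 278 (mod 403)
271^18 ≡ 233 (mod 403)
271^20 ≡ 373 (mod 403)
271^24 ≡ 66 (mod 403)
271^30 ≡ 311 (mod 403)
271^36 ≡ 287 (mod 403)
271^40 ≡ 94 (mod 403)
271^45 ≡ 216 (mod 403)
271^60 ≡ 1 (mod 403) ✓
So ord_403(271) = 60.

60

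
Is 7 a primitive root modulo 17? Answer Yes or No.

Yes

φ(17) = 17 − 1 = 16 = 2^4.
Test 7^(16/q) mod 17 for each prime factor q of 16:
7^8 ≡ 16 (mod 17)  [q = 2: ≢ 1 ✓]
All checks pass, so 7 has order 16 and is a primitive root modulo 17.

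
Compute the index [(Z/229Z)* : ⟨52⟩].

Since 52 ∈ (Z/229Z)^×, its order divides φ(229) = 229 − 1 = 228 = 2^2 · 3 · 19.
Divisors of 228: 1, 2, 3, 4, 6, 12, 19, 38, 57, 76, 114, 228.
Compute 52^d (mod 229) for the divisors d until we hit 1:
52^1 ≡ 52
52^2 ≡ 185
52^3 ≡ 2
52^4 ≡ 104
52^6 ≡ 4
52^12 ≡ 16
52^19 ≡ 122
52^38 ≡ 228
52^57 ≡ 107
52^76 ≡ 1
The order of 52 is 76, so the subgroup it generates has 76 elements.
Index = |(Z/229Z)^×| / |⟨52⟩| = 228 / 76 = 3.

3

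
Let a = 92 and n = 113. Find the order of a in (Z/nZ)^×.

112

ord(92) | φ(113) = 113 − 1 = 112 = 2^4 · 7.
Divisors of 112: 1, 2, 4, 7, 8, 14, 16, 28, 56, 112.
Compute 92^d (mod 113) for the divisors d until we hit 1:
92^1 ≡ 92
92^2 ≡ 102
92^4 ≡ 8
92^7 ≡ 40
92^8 ≡ 64
92^14 ≡ 18
92^16 ≡ 28
92^28 ≡ 98
92^56 ≡ 112
92^112 ≡ 1
Therefore the multiplicative order of 92 modulo 113 is 112.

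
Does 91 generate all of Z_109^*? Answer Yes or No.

φ(109) = 109 − 1 = 108 = 2^2 · 3^3.
It suffices to check that the order of 91 is not a proper divisor of 108: compute 91^(108/q) for q ∈ {2, 3}.
91^54 ≡ 108 (mod 109)  [q = 2: ≢ 1 ✓]
91^36 ≡ 45 (mod 109)  [q = 3: ≢ 1 ✓]
Every test exponent gives a nontrivial residue, hence 91 generates the full group.

Yes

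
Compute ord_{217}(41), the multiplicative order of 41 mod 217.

By Lagrange's theorem, ord_217(41) divides φ(217) = φ(7·31) = (7−1)·(31−1) = 6·30 = 180 = 2^2 · 3^2 · 5.
Divisors of 180: 1, 2, 3, 4, 5, 6, 9, 10, 12, 15, 18, 20, 30, 36, 45, 60, 90, 180.
Check 41^d mod 217 for each divisor in increasing order:
41^1 ≡ 41
41^2 ≡ 162
41^3 ≡ 132
41^4 ≡ 204
41^5 ≡ 118
41^6 ≡ 64
41^9 ≡ 202
41^10 ≡ 36
41^12 ≡ 190
41^15 ≡ 125
41^18 ≡ 8
41^20 ≡ 211
41^30 ≡ 1
So ord_217(41) = 30.

30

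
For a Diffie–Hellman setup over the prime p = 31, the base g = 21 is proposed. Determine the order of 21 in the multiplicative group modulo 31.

30

Since 21 ∈ (Z/31Z)^×, its order divides φ(31) = 31 − 1 = 30 = 2 · 3 · 5.
Divisors of 30: 1, 2, 3, 5, 6, 10, 15, 30.
Compute 21^d (mod 31) for the divisors d until we hit 1:
21^1 ≡ 21 (mod 31)
21^2 ≡ 7 (mod 31)
21^3 ≡ 23 (mod 31)
21^5 ≡ 6 (mod 31)
21^6 ≡ 2 (mod 31)
21^10 ≡ 5 (mod 31)
21^15 ≡ 30 (mod 31)
21^30 ≡ 1 (mod 31) ✓
The smallest such exponent is 30, so the order of 21 is 30.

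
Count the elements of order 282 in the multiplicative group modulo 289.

φ(289) = φ(17^2) = 17·(17−1) = 272 = 2^4 · 17.
In a cyclic group of order 272, there are φ(d) elements of order d for each divisor d of 272, and zero for non-divisors.
282 does not divide 272, so no element of (Z/289Z)^× has order 282.

0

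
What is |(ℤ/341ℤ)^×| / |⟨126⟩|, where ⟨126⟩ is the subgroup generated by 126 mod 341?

60

The order of 126 must divide φ(341) = φ(11·31) = (11−1)·(31−1) = 10·30 = 300 = 2^2 · 3 · 5^2.
Divisors of 300: 1, 2, 3, 4, 5, 6, 10, 12, 15, 20, 25, 30, 50, 60, 75, 100, 150, 300.
Compute 126^d (mod 341) for the divisors d until we hit 1:
126^1 ≡ 126 (mod 341)
126^2 ≡ 190 (mod 341)
126^3 ≡ 70 (mod 341)
126^4 ≡ 295 (mod 341)
126^5 ≡ 1 (mod 341) ✓
So ord_341(126) = 5, hence |⟨126⟩| = 5.
[(Z/341Z)^× : ⟨126⟩] = 300/5 = 60.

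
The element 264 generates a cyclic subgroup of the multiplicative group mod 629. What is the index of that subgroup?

8

ord(264) | φ(629) = φ(17·37) = (17−1)·(37−1) = 16·36 = 576 = 2^6 · 3^2.
Divisors of 576: 1, 2, 3, 4, 6, 8, 9, 12, 16, 18, 24, 32, 36, 48, 64, 72, 96, 144, 192, 288, 576.
Evaluate successive powers at the divisors of 576:
264^1 ≡ 264 (mod 629)
264^2 ≡ 506 (mod 629)
264^3 ≡ 236 (mod 629)
264^4 ≡ 33 (mod 629)
264^6 ≡ 344 (mod 629)
264^8 ≡ 460 (mod 629)
264^9 ≡ 43 (mod 629)
264^12 ≡ 84 (mod 629)
264^16 ≡ 256 (mod 629)
264^18 ≡ 591 (mod 629)
264^24 ≡ 137 (mod 629)
264^32 ≡ 120 (mod 629)
264^36 ≡ 186 (mod 629)
264^48 ≡ 528 (mod 629)
264^64 ≡ 562 (mod 629)
264^72 ≡ 1 (mod 629) ✓
Thus |⟨264⟩| = ord(264) = 72.
Index = |(Z/629Z)^×| / |⟨264⟩| = 576 / 72 = 8.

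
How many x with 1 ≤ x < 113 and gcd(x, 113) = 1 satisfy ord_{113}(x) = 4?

φ(113) = 113 − 1 = 112 = 2^4 · 7.
(Z/113Z)^× is cyclic (|G| = 112); a cyclic group of order m has exactly φ(d) elements of each order d | m, and none otherwise.
4 = 2^2 divides 112, and φ(4) = 2.

2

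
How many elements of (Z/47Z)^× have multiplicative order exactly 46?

φ(47) = 47 − 1 = 46 = 2 · 23.
(Z/47Z)^× is cyclic (|G| = 46); a cyclic group of order m has exactly φ(d) elements of each order d | m, and none otherwise.
46 = 2 · 23 divides 46, and φ(46) = 22.

22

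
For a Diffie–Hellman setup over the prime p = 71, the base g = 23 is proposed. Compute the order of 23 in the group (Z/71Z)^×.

14

The order of 23 must divide φ(71) = 71 − 1 = 70 = 2 · 5 · 7.
Divisors of 70: 1, 2, 5, 7, 10, 14, 35, 70.
Evaluate successive powers at the divisors of 70:
23^1 ≡ 23 (mod 71)
23^2 ≡ 32 (mod 71)
23^5 ≡ 51 (mod 71)
23^7 ≡ 70 (mod 71)
23^10 ≡ 45 (mod 71)
23^14 ≡ 1 (mod 71) ✓
So ord_71(23) = 14.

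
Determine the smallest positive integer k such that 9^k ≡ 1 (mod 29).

By Lagrange's theorem, ord_29(9) divides φ(29) = 29 − 1 = 28 = 2^2 · 7.
Divisors of 28: 1, 2, 4, 7, 14, 28.
Evaluate successive powers at the divisors of 28:
9^1 ≡ 9 (mod 29)
9^2 ≡ 23 (mod 29)
9^4 ≡ 7 (mod 29)
9^7 ≡ 28 (mod 29)
9^14 ≡ 1 (mod 29) ✓
The smallest such exponent is 14, so the order of 9 is 14.

14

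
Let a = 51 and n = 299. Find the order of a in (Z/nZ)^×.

22

Since 51 ∈ (Z/299Z)^×, its order divides φ(299) = φ(13·23) = (13−1)·(23−1) = 12·22 = 264 = 2^3 · 3 · 11.
Divisors of 264: 1, 2, 3, 4, 6, 8, 11, 12, 22, 24, 33, 44, 66, 88, 132, 264.
Evaluate successive powers at the divisors of 264:
51^1 ≡ 51 (mod 299)
51^2 ≡ 209 (mod 299)
51^3 ≡ 194 (mod 299)
51^4 ≡ 27 (mod 299)
51^6 ≡ 261 (mod 299)
51^8 ≡ 131 (mod 299)
51^11 ≡ 298 (mod 299)
51^12 ≡ 248 (mod 299)
51^22 ≡ 1 (mod 299) ✓
The smallest such exponent is 22, so the order of 51 is 22.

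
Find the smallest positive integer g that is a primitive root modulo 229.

φ(229) = 229 − 1 = 228 = 2^2 · 3 · 19.
g is a primitive root iff g^(228/q) ≢ 1 (mod 229) for each prime q ∈ {2, 3, 19}.
g = 2: 2^114 ≡ 228; 2^76 ≡ 1 — hits 1, so not a primitive root.
g = 3: 3^114 ≡ 1 — hits 1, so not a primitive root.
g = 4: 4^114 ≡ 1 — hits 1, so not a primitive root.
g = 5: 5^114 ≡ 1 — hits 1, so not a primitive root.
g = 6: 6^114 ≡ 228; 6^76 ≡ 134; 6^12 ≡ 165 — none is 1, so 6 is a primitive root.
So 6 is the smallest generator of (Z/229Z)^×.

6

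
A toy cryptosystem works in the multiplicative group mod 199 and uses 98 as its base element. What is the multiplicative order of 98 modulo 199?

33

Since 98 ∈ (Z/199Z)^×, its order divides φ(199) = 199 − 1 = 198 = 2 · 3^2 · 11.
Divisors of 198: 1, 2, 3, 6, 9, 11, 18, 22, 33, 66, 99, 198.
Compute 98^d (mod 199) for the divisors d until we hit 1:
98^1 ≡ 98 (mod 199)
98^2 ≡ 52 (mod 199)
98^3 ≡ 121 (mod 199)
98^6 ≡ 114 (mod 199)
98^9 ≡ 63 (mod 199)
98^11 ≡ 92 (mod 199)
98^18 ≡ 188 (mod 199)
98^22 ≡ 106 (mod 199)
98^33 ≡ 1 (mod 199) ✓
Hence ord(98) = 33.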